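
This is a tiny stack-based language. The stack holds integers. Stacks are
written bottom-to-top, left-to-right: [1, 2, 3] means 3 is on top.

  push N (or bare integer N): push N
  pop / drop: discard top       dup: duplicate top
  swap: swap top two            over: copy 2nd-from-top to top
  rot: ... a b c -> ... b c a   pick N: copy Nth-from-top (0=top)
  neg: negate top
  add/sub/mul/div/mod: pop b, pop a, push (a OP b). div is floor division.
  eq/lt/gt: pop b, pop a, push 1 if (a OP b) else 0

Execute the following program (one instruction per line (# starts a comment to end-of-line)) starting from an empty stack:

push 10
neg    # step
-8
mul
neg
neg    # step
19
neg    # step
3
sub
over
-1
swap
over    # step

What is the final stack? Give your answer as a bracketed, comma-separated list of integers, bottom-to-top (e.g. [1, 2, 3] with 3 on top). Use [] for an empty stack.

Answer: [80, -22, -1, 80, -1]

Derivation:
After 'push 10': [10]
After 'neg': [-10]
After 'push -8': [-10, -8]
After 'mul': [80]
After 'neg': [-80]
After 'neg': [80]
After 'push 19': [80, 19]
After 'neg': [80, -19]
After 'push 3': [80, -19, 3]
After 'sub': [80, -22]
After 'over': [80, -22, 80]
After 'push -1': [80, -22, 80, -1]
After 'swap': [80, -22, -1, 80]
After 'over': [80, -22, -1, 80, -1]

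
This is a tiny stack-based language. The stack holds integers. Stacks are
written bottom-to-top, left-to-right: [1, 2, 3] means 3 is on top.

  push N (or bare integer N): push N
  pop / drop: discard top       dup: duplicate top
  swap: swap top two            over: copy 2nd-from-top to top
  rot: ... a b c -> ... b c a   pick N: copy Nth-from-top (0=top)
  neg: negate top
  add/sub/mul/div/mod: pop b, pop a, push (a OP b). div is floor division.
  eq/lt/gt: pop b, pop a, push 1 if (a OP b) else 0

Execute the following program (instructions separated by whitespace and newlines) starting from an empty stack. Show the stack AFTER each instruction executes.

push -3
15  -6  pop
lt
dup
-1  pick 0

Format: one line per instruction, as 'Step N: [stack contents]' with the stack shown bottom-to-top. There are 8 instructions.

Step 1: [-3]
Step 2: [-3, 15]
Step 3: [-3, 15, -6]
Step 4: [-3, 15]
Step 5: [1]
Step 6: [1, 1]
Step 7: [1, 1, -1]
Step 8: [1, 1, -1, -1]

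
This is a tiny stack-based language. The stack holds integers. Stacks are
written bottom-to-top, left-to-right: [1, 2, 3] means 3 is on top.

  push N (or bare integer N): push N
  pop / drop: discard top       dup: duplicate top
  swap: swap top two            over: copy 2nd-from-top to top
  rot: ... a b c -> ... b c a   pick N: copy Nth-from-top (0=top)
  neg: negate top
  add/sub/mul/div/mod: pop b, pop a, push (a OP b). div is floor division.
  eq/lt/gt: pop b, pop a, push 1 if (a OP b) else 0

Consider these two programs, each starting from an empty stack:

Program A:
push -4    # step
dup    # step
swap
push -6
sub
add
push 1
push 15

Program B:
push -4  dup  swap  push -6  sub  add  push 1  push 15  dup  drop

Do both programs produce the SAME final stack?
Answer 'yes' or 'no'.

Answer: yes

Derivation:
Program A trace:
  After 'push -4': [-4]
  After 'dup': [-4, -4]
  After 'swap': [-4, -4]
  After 'push -6': [-4, -4, -6]
  After 'sub': [-4, 2]
  After 'add': [-2]
  After 'push 1': [-2, 1]
  After 'push 15': [-2, 1, 15]
Program A final stack: [-2, 1, 15]

Program B trace:
  After 'push -4': [-4]
  After 'dup': [-4, -4]
  After 'swap': [-4, -4]
  After 'push -6': [-4, -4, -6]
  After 'sub': [-4, 2]
  After 'add': [-2]
  After 'push 1': [-2, 1]
  After 'push 15': [-2, 1, 15]
  After 'dup': [-2, 1, 15, 15]
  After 'drop': [-2, 1, 15]
Program B final stack: [-2, 1, 15]
Same: yes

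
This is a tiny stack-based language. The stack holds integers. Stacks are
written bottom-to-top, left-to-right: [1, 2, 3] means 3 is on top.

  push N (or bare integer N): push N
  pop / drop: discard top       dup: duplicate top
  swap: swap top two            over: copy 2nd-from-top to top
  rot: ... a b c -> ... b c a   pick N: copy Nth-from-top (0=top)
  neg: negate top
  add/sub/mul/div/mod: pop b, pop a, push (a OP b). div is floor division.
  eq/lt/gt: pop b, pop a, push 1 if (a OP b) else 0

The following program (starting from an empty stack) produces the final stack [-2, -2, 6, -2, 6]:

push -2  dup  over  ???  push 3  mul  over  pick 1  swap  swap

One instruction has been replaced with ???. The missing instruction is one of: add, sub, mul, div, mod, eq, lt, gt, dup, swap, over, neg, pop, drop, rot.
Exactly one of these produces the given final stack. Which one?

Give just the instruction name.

Stack before ???: [-2, -2, -2]
Stack after ???:  [-2, -2, 2]
The instruction that transforms [-2, -2, -2] -> [-2, -2, 2] is: neg

Answer: neg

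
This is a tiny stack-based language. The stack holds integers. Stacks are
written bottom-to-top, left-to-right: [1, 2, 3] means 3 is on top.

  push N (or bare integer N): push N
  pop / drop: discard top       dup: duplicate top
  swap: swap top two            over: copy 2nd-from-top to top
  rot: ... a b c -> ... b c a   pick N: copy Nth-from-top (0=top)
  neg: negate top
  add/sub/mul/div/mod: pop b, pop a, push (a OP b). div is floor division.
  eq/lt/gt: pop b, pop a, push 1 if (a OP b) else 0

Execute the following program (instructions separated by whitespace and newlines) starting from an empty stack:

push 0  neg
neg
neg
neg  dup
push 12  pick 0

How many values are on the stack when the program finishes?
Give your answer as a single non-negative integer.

Answer: 4

Derivation:
After 'push 0': stack = [0] (depth 1)
After 'neg': stack = [0] (depth 1)
After 'neg': stack = [0] (depth 1)
After 'neg': stack = [0] (depth 1)
After 'neg': stack = [0] (depth 1)
After 'dup': stack = [0, 0] (depth 2)
After 'push 12': stack = [0, 0, 12] (depth 3)
After 'pick 0': stack = [0, 0, 12, 12] (depth 4)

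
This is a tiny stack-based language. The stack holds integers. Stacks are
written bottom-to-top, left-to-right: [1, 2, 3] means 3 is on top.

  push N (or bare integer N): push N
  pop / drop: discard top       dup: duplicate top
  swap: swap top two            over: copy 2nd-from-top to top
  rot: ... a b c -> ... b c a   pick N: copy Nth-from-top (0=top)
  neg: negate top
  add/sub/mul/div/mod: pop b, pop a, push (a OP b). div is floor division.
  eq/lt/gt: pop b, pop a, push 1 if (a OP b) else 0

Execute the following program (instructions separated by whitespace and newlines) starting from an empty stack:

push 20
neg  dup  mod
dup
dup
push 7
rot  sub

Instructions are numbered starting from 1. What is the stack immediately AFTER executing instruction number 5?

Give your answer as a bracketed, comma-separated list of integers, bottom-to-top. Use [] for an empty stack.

Step 1 ('push 20'): [20]
Step 2 ('neg'): [-20]
Step 3 ('dup'): [-20, -20]
Step 4 ('mod'): [0]
Step 5 ('dup'): [0, 0]

Answer: [0, 0]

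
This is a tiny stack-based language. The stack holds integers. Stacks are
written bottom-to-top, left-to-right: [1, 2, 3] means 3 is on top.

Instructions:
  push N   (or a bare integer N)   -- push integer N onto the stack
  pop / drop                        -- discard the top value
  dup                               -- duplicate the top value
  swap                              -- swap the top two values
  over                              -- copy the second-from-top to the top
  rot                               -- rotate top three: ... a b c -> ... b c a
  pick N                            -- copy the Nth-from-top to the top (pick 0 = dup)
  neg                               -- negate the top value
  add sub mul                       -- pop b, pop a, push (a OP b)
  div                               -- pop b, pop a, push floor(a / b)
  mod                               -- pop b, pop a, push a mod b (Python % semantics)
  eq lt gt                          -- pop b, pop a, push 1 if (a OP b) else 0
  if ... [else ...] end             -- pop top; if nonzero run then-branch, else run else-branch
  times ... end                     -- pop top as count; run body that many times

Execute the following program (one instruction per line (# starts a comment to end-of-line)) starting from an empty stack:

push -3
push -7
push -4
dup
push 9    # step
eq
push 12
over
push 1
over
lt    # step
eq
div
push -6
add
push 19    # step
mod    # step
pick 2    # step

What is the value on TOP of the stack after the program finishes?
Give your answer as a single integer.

Answer: -4

Derivation:
After 'push -3': [-3]
After 'push -7': [-3, -7]
After 'push -4': [-3, -7, -4]
After 'dup': [-3, -7, -4, -4]
After 'push 9': [-3, -7, -4, -4, 9]
After 'eq': [-3, -7, -4, 0]
After 'push 12': [-3, -7, -4, 0, 12]
After 'over': [-3, -7, -4, 0, 12, 0]
After 'push 1': [-3, -7, -4, 0, 12, 0, 1]
After 'over': [-3, -7, -4, 0, 12, 0, 1, 0]
After 'lt': [-3, -7, -4, 0, 12, 0, 0]
After 'eq': [-3, -7, -4, 0, 12, 1]
After 'div': [-3, -7, -4, 0, 12]
After 'push -6': [-3, -7, -4, 0, 12, -6]
After 'add': [-3, -7, -4, 0, 6]
After 'push 19': [-3, -7, -4, 0, 6, 19]
After 'mod': [-3, -7, -4, 0, 6]
After 'pick 2': [-3, -7, -4, 0, 6, -4]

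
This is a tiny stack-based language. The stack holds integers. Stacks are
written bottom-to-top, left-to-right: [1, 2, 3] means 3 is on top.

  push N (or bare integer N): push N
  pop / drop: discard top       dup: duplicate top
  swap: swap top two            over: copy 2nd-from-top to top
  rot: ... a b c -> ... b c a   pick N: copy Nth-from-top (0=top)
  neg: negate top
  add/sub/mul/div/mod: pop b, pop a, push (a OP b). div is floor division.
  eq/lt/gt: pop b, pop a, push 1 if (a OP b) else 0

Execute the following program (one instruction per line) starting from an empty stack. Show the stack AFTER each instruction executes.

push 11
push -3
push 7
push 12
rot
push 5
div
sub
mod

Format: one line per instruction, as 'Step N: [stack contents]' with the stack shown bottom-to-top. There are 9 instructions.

Step 1: [11]
Step 2: [11, -3]
Step 3: [11, -3, 7]
Step 4: [11, -3, 7, 12]
Step 5: [11, 7, 12, -3]
Step 6: [11, 7, 12, -3, 5]
Step 7: [11, 7, 12, -1]
Step 8: [11, 7, 13]
Step 9: [11, 7]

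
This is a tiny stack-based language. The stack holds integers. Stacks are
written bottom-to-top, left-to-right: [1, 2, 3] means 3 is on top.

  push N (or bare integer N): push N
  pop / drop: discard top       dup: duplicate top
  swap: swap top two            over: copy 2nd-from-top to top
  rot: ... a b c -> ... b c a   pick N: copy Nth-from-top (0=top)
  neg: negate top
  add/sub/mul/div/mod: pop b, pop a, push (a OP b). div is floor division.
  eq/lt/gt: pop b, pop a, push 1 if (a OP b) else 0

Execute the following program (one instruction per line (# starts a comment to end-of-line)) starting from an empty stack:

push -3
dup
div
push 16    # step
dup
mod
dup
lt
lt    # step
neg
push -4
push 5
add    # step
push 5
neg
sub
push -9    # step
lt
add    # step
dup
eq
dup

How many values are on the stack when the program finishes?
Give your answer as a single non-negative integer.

Answer: 2

Derivation:
After 'push -3': stack = [-3] (depth 1)
After 'dup': stack = [-3, -3] (depth 2)
After 'div': stack = [1] (depth 1)
After 'push 16': stack = [1, 16] (depth 2)
After 'dup': stack = [1, 16, 16] (depth 3)
After 'mod': stack = [1, 0] (depth 2)
After 'dup': stack = [1, 0, 0] (depth 3)
After 'lt': stack = [1, 0] (depth 2)
After 'lt': stack = [0] (depth 1)
After 'neg': stack = [0] (depth 1)
  ...
After 'add': stack = [0, 1] (depth 2)
After 'push 5': stack = [0, 1, 5] (depth 3)
After 'neg': stack = [0, 1, -5] (depth 3)
After 'sub': stack = [0, 6] (depth 2)
After 'push -9': stack = [0, 6, -9] (depth 3)
After 'lt': stack = [0, 0] (depth 2)
After 'add': stack = [0] (depth 1)
After 'dup': stack = [0, 0] (depth 2)
After 'eq': stack = [1] (depth 1)
After 'dup': stack = [1, 1] (depth 2)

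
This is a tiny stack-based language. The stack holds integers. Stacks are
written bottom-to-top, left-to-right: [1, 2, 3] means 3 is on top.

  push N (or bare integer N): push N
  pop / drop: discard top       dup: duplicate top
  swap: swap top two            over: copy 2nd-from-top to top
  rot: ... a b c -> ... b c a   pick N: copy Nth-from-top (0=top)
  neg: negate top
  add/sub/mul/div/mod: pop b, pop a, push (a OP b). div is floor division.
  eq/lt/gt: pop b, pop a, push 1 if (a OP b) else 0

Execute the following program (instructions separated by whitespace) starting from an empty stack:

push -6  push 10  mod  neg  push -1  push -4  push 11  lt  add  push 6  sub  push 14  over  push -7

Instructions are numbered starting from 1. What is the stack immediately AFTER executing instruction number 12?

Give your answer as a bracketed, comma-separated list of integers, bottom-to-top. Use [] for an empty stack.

Step 1 ('push -6'): [-6]
Step 2 ('push 10'): [-6, 10]
Step 3 ('mod'): [4]
Step 4 ('neg'): [-4]
Step 5 ('push -1'): [-4, -1]
Step 6 ('push -4'): [-4, -1, -4]
Step 7 ('push 11'): [-4, -1, -4, 11]
Step 8 ('lt'): [-4, -1, 1]
Step 9 ('add'): [-4, 0]
Step 10 ('push 6'): [-4, 0, 6]
Step 11 ('sub'): [-4, -6]
Step 12 ('push 14'): [-4, -6, 14]

Answer: [-4, -6, 14]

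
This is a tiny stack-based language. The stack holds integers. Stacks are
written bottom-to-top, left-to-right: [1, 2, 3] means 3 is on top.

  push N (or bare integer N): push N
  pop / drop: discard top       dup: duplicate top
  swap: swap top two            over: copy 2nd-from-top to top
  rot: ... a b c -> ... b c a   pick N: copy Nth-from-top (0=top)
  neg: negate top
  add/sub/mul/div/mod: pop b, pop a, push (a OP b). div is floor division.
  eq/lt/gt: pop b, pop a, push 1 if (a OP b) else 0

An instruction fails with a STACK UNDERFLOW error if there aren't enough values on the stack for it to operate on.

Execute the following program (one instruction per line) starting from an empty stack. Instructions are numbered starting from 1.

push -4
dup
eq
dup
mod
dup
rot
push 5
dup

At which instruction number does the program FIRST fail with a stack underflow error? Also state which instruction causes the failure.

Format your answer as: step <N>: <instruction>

Answer: step 7: rot

Derivation:
Step 1 ('push -4'): stack = [-4], depth = 1
Step 2 ('dup'): stack = [-4, -4], depth = 2
Step 3 ('eq'): stack = [1], depth = 1
Step 4 ('dup'): stack = [1, 1], depth = 2
Step 5 ('mod'): stack = [0], depth = 1
Step 6 ('dup'): stack = [0, 0], depth = 2
Step 7 ('rot'): needs 3 value(s) but depth is 2 — STACK UNDERFLOW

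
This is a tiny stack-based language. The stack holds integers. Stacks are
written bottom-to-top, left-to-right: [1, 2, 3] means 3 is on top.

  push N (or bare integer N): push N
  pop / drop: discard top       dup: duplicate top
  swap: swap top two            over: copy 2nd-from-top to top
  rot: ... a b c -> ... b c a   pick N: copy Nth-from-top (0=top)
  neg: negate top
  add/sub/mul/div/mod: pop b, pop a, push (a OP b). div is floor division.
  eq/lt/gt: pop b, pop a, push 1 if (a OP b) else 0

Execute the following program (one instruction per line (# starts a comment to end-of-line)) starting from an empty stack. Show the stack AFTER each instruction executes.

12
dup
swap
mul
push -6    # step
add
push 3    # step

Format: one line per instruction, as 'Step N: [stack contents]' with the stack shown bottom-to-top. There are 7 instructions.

Step 1: [12]
Step 2: [12, 12]
Step 3: [12, 12]
Step 4: [144]
Step 5: [144, -6]
Step 6: [138]
Step 7: [138, 3]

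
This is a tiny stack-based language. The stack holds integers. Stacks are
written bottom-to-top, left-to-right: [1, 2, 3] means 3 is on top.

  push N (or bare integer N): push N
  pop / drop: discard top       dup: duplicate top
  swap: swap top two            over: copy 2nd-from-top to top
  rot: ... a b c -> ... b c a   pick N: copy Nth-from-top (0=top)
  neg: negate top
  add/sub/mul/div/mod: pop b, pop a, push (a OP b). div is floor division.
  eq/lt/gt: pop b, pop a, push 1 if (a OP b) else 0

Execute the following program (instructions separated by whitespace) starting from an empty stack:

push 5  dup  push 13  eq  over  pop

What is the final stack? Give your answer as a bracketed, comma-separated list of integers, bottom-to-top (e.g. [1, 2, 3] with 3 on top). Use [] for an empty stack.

Answer: [5, 0]

Derivation:
After 'push 5': [5]
After 'dup': [5, 5]
After 'push 13': [5, 5, 13]
After 'eq': [5, 0]
After 'over': [5, 0, 5]
After 'pop': [5, 0]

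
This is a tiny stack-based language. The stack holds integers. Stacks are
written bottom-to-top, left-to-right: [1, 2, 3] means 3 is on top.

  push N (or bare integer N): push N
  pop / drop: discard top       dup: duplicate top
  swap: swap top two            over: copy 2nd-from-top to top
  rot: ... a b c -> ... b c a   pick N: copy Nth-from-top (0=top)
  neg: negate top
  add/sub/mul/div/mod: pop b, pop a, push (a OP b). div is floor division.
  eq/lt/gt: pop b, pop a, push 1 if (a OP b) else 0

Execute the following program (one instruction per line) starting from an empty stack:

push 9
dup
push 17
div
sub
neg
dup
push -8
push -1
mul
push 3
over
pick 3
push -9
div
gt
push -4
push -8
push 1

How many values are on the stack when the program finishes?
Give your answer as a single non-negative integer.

After 'push 9': stack = [9] (depth 1)
After 'dup': stack = [9, 9] (depth 2)
After 'push 17': stack = [9, 9, 17] (depth 3)
After 'div': stack = [9, 0] (depth 2)
After 'sub': stack = [9] (depth 1)
After 'neg': stack = [-9] (depth 1)
After 'dup': stack = [-9, -9] (depth 2)
After 'push -8': stack = [-9, -9, -8] (depth 3)
After 'push -1': stack = [-9, -9, -8, -1] (depth 4)
After 'mul': stack = [-9, -9, 8] (depth 3)
After 'push 3': stack = [-9, -9, 8, 3] (depth 4)
After 'over': stack = [-9, -9, 8, 3, 8] (depth 5)
After 'pick 3': stack = [-9, -9, 8, 3, 8, -9] (depth 6)
After 'push -9': stack = [-9, -9, 8, 3, 8, -9, -9] (depth 7)
After 'div': stack = [-9, -9, 8, 3, 8, 1] (depth 6)
After 'gt': stack = [-9, -9, 8, 3, 1] (depth 5)
After 'push -4': stack = [-9, -9, 8, 3, 1, -4] (depth 6)
After 'push -8': stack = [-9, -9, 8, 3, 1, -4, -8] (depth 7)
After 'push 1': stack = [-9, -9, 8, 3, 1, -4, -8, 1] (depth 8)

Answer: 8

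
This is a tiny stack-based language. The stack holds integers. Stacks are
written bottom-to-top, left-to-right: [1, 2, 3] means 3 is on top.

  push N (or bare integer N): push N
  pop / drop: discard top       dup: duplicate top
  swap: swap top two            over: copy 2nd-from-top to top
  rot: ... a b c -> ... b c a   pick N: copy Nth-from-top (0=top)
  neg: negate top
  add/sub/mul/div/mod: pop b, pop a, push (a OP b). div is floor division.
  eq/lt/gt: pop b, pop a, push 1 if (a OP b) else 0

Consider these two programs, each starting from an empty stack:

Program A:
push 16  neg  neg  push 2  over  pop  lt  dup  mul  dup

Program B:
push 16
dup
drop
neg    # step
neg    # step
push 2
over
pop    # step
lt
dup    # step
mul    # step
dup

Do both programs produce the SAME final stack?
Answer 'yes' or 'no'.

Answer: yes

Derivation:
Program A trace:
  After 'push 16': [16]
  After 'neg': [-16]
  After 'neg': [16]
  After 'push 2': [16, 2]
  After 'over': [16, 2, 16]
  After 'pop': [16, 2]
  After 'lt': [0]
  After 'dup': [0, 0]
  After 'mul': [0]
  After 'dup': [0, 0]
Program A final stack: [0, 0]

Program B trace:
  After 'push 16': [16]
  After 'dup': [16, 16]
  After 'drop': [16]
  After 'neg': [-16]
  After 'neg': [16]
  After 'push 2': [16, 2]
  After 'over': [16, 2, 16]
  After 'pop': [16, 2]
  After 'lt': [0]
  After 'dup': [0, 0]
  After 'mul': [0]
  After 'dup': [0, 0]
Program B final stack: [0, 0]
Same: yes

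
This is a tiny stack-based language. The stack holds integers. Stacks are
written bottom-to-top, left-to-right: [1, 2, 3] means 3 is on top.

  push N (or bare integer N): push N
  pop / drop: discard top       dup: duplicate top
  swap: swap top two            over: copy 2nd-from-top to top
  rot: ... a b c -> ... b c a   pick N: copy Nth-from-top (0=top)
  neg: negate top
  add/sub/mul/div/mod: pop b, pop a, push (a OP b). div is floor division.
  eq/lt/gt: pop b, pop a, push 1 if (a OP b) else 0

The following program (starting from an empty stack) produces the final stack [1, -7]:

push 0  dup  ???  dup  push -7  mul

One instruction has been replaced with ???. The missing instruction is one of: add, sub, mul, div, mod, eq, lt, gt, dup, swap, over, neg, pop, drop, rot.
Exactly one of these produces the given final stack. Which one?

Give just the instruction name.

Answer: eq

Derivation:
Stack before ???: [0, 0]
Stack after ???:  [1]
The instruction that transforms [0, 0] -> [1] is: eq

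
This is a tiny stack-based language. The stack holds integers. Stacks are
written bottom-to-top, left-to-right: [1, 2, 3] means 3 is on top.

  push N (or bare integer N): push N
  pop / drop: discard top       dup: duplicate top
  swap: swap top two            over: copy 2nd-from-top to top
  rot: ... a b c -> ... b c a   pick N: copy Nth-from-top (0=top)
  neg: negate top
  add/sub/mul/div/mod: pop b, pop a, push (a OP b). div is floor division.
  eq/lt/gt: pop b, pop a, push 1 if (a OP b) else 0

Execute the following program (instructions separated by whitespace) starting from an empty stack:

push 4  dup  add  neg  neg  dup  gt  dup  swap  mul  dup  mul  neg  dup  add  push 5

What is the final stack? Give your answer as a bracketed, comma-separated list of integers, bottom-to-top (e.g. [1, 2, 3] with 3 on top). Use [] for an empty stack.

Answer: [0, 5]

Derivation:
After 'push 4': [4]
After 'dup': [4, 4]
After 'add': [8]
After 'neg': [-8]
After 'neg': [8]
After 'dup': [8, 8]
After 'gt': [0]
After 'dup': [0, 0]
After 'swap': [0, 0]
After 'mul': [0]
After 'dup': [0, 0]
After 'mul': [0]
After 'neg': [0]
After 'dup': [0, 0]
After 'add': [0]
After 'push 5': [0, 5]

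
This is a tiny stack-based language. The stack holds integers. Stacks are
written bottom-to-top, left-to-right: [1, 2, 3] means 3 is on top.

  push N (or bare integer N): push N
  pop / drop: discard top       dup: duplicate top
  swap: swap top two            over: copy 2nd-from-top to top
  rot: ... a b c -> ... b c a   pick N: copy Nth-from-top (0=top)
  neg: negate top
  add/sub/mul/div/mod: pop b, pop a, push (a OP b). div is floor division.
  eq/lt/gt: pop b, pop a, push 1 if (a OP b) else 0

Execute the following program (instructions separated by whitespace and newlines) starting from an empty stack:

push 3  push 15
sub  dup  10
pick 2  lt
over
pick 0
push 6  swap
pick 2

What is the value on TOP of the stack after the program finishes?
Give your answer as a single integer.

After 'push 3': [3]
After 'push 15': [3, 15]
After 'sub': [-12]
After 'dup': [-12, -12]
After 'push 10': [-12, -12, 10]
After 'pick 2': [-12, -12, 10, -12]
After 'lt': [-12, -12, 0]
After 'over': [-12, -12, 0, -12]
After 'pick 0': [-12, -12, 0, -12, -12]
After 'push 6': [-12, -12, 0, -12, -12, 6]
After 'swap': [-12, -12, 0, -12, 6, -12]
After 'pick 2': [-12, -12, 0, -12, 6, -12, -12]

Answer: -12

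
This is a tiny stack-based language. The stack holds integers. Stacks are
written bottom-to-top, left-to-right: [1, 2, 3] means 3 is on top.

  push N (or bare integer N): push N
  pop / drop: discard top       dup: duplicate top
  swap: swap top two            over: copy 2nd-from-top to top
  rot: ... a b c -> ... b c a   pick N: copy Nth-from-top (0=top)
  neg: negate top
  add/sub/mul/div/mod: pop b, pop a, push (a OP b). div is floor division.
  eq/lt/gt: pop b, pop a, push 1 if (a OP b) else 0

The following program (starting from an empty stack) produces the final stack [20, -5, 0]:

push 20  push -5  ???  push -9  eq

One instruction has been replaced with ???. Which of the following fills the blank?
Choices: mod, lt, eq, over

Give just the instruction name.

Answer: over

Derivation:
Stack before ???: [20, -5]
Stack after ???:  [20, -5, 20]
Checking each choice:
  mod: produces [0]
  lt: produces [0]
  eq: produces [0]
  over: MATCH


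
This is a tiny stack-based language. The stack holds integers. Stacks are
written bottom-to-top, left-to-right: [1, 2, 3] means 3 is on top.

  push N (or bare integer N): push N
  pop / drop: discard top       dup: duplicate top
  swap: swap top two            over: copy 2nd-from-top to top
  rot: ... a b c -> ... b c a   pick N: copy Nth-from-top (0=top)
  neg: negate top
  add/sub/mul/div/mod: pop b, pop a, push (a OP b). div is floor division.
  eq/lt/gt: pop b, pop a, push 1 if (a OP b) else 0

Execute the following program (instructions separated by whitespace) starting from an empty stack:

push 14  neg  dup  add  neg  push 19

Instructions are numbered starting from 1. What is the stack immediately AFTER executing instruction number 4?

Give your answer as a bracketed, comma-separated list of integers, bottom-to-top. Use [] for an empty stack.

Answer: [-28]

Derivation:
Step 1 ('push 14'): [14]
Step 2 ('neg'): [-14]
Step 3 ('dup'): [-14, -14]
Step 4 ('add'): [-28]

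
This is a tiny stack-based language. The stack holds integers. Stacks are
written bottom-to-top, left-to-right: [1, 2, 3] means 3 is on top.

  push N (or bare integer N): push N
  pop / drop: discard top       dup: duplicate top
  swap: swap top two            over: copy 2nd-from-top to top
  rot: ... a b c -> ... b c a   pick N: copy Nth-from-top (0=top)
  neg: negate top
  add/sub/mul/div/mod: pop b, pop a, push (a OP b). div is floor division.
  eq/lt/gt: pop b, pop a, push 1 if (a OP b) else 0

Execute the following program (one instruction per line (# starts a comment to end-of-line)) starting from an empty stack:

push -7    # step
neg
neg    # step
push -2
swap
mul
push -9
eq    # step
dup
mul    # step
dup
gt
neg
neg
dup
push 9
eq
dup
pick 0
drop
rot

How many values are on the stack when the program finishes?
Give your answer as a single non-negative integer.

Answer: 3

Derivation:
After 'push -7': stack = [-7] (depth 1)
After 'neg': stack = [7] (depth 1)
After 'neg': stack = [-7] (depth 1)
After 'push -2': stack = [-7, -2] (depth 2)
After 'swap': stack = [-2, -7] (depth 2)
After 'mul': stack = [14] (depth 1)
After 'push -9': stack = [14, -9] (depth 2)
After 'eq': stack = [0] (depth 1)
After 'dup': stack = [0, 0] (depth 2)
After 'mul': stack = [0] (depth 1)
  ...
After 'gt': stack = [0] (depth 1)
After 'neg': stack = [0] (depth 1)
After 'neg': stack = [0] (depth 1)
After 'dup': stack = [0, 0] (depth 2)
After 'push 9': stack = [0, 0, 9] (depth 3)
After 'eq': stack = [0, 0] (depth 2)
After 'dup': stack = [0, 0, 0] (depth 3)
After 'pick 0': stack = [0, 0, 0, 0] (depth 4)
After 'drop': stack = [0, 0, 0] (depth 3)
After 'rot': stack = [0, 0, 0] (depth 3)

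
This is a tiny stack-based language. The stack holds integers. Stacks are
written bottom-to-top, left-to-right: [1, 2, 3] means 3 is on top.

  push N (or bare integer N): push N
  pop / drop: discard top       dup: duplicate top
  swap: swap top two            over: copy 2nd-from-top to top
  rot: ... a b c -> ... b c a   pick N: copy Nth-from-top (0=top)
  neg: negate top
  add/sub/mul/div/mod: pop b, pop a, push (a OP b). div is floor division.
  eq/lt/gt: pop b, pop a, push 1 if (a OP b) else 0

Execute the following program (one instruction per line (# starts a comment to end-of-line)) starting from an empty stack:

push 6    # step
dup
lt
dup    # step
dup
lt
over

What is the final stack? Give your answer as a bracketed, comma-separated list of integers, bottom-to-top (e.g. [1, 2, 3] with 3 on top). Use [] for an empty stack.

After 'push 6': [6]
After 'dup': [6, 6]
After 'lt': [0]
After 'dup': [0, 0]
After 'dup': [0, 0, 0]
After 'lt': [0, 0]
After 'over': [0, 0, 0]

Answer: [0, 0, 0]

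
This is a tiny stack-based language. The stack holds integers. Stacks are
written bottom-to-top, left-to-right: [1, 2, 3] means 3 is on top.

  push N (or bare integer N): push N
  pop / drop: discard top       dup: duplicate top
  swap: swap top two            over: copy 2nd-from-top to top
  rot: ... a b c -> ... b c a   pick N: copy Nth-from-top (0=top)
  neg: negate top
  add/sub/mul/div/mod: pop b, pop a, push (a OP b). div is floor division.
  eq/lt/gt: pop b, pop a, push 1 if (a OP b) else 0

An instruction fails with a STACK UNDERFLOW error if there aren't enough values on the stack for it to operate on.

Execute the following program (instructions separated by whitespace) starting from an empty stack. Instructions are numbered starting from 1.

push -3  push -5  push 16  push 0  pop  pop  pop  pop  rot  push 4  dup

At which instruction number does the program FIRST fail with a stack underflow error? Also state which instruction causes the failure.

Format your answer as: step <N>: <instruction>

Step 1 ('push -3'): stack = [-3], depth = 1
Step 2 ('push -5'): stack = [-3, -5], depth = 2
Step 3 ('push 16'): stack = [-3, -5, 16], depth = 3
Step 4 ('push 0'): stack = [-3, -5, 16, 0], depth = 4
Step 5 ('pop'): stack = [-3, -5, 16], depth = 3
Step 6 ('pop'): stack = [-3, -5], depth = 2
Step 7 ('pop'): stack = [-3], depth = 1
Step 8 ('pop'): stack = [], depth = 0
Step 9 ('rot'): needs 3 value(s) but depth is 0 — STACK UNDERFLOW

Answer: step 9: rot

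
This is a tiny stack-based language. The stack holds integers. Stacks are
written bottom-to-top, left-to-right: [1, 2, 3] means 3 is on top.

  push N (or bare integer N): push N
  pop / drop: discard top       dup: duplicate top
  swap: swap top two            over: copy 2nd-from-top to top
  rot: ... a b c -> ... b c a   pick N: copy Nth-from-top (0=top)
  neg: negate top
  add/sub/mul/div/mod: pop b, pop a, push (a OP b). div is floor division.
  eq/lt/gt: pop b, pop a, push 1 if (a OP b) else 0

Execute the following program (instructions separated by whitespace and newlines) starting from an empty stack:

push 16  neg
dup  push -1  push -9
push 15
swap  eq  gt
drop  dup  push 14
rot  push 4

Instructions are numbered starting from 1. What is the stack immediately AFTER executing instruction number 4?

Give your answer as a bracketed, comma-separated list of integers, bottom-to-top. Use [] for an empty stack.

Answer: [-16, -16, -1]

Derivation:
Step 1 ('push 16'): [16]
Step 2 ('neg'): [-16]
Step 3 ('dup'): [-16, -16]
Step 4 ('push -1'): [-16, -16, -1]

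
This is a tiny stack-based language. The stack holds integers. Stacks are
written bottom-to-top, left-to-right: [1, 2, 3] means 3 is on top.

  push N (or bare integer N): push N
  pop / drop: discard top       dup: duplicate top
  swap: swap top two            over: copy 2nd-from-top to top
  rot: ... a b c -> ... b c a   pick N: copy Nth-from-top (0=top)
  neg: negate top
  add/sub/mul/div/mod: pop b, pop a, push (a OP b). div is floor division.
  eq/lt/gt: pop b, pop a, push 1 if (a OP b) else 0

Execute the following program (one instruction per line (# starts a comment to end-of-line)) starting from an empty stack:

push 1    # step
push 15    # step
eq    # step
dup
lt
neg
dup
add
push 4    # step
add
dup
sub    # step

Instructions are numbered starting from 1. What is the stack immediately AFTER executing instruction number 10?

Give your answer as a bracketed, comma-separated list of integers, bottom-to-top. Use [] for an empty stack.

Answer: [4]

Derivation:
Step 1 ('push 1'): [1]
Step 2 ('push 15'): [1, 15]
Step 3 ('eq'): [0]
Step 4 ('dup'): [0, 0]
Step 5 ('lt'): [0]
Step 6 ('neg'): [0]
Step 7 ('dup'): [0, 0]
Step 8 ('add'): [0]
Step 9 ('push 4'): [0, 4]
Step 10 ('add'): [4]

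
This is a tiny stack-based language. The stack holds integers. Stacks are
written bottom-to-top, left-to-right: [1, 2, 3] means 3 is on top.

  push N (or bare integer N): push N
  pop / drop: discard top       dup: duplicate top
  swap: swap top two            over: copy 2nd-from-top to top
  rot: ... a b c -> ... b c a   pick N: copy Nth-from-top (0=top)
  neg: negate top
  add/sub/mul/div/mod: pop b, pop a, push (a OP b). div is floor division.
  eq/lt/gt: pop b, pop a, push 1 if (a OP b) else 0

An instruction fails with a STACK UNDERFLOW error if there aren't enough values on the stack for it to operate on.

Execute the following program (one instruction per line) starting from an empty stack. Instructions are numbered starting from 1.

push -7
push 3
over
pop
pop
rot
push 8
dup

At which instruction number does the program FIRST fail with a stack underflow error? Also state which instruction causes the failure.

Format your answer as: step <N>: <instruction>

Answer: step 6: rot

Derivation:
Step 1 ('push -7'): stack = [-7], depth = 1
Step 2 ('push 3'): stack = [-7, 3], depth = 2
Step 3 ('over'): stack = [-7, 3, -7], depth = 3
Step 4 ('pop'): stack = [-7, 3], depth = 2
Step 5 ('pop'): stack = [-7], depth = 1
Step 6 ('rot'): needs 3 value(s) but depth is 1 — STACK UNDERFLOW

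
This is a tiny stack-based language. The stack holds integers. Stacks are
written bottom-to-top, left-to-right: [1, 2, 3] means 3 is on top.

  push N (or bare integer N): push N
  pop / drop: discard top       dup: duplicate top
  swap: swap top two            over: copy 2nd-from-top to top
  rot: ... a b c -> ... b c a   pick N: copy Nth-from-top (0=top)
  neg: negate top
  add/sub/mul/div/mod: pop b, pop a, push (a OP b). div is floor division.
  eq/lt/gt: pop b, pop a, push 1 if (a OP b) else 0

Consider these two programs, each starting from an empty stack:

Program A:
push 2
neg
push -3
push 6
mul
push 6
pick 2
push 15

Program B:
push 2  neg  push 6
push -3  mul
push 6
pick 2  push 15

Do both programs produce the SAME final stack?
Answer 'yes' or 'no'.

Answer: yes

Derivation:
Program A trace:
  After 'push 2': [2]
  After 'neg': [-2]
  After 'push -3': [-2, -3]
  After 'push 6': [-2, -3, 6]
  After 'mul': [-2, -18]
  After 'push 6': [-2, -18, 6]
  After 'pick 2': [-2, -18, 6, -2]
  After 'push 15': [-2, -18, 6, -2, 15]
Program A final stack: [-2, -18, 6, -2, 15]

Program B trace:
  After 'push 2': [2]
  After 'neg': [-2]
  After 'push 6': [-2, 6]
  After 'push -3': [-2, 6, -3]
  After 'mul': [-2, -18]
  After 'push 6': [-2, -18, 6]
  After 'pick 2': [-2, -18, 6, -2]
  After 'push 15': [-2, -18, 6, -2, 15]
Program B final stack: [-2, -18, 6, -2, 15]
Same: yes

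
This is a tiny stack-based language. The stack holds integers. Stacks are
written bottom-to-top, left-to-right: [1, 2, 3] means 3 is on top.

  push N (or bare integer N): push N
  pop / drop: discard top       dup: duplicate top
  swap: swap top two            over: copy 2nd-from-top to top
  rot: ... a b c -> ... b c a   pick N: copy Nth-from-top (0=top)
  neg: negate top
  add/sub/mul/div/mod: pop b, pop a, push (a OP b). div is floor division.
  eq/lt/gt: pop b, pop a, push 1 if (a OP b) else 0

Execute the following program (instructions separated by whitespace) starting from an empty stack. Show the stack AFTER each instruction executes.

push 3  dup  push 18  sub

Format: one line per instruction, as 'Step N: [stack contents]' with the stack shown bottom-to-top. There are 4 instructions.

Step 1: [3]
Step 2: [3, 3]
Step 3: [3, 3, 18]
Step 4: [3, -15]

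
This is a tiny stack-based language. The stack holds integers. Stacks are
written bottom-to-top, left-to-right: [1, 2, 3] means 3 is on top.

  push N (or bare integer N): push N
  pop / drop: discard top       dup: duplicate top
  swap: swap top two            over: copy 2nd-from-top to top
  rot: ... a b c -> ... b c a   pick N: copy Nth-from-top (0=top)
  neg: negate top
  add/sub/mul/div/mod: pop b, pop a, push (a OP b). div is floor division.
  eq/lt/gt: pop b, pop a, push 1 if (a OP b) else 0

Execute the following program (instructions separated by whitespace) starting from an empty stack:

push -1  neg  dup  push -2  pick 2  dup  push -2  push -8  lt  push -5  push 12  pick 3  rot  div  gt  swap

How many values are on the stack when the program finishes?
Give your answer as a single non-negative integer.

After 'push -1': stack = [-1] (depth 1)
After 'neg': stack = [1] (depth 1)
After 'dup': stack = [1, 1] (depth 2)
After 'push -2': stack = [1, 1, -2] (depth 3)
After 'pick 2': stack = [1, 1, -2, 1] (depth 4)
After 'dup': stack = [1, 1, -2, 1, 1] (depth 5)
After 'push -2': stack = [1, 1, -2, 1, 1, -2] (depth 6)
After 'push -8': stack = [1, 1, -2, 1, 1, -2, -8] (depth 7)
After 'lt': stack = [1, 1, -2, 1, 1, 0] (depth 6)
After 'push -5': stack = [1, 1, -2, 1, 1, 0, -5] (depth 7)
After 'push 12': stack = [1, 1, -2, 1, 1, 0, -5, 12] (depth 8)
After 'pick 3': stack = [1, 1, -2, 1, 1, 0, -5, 12, 1] (depth 9)
After 'rot': stack = [1, 1, -2, 1, 1, 0, 12, 1, -5] (depth 9)
After 'div': stack = [1, 1, -2, 1, 1, 0, 12, -1] (depth 8)
After 'gt': stack = [1, 1, -2, 1, 1, 0, 1] (depth 7)
After 'swap': stack = [1, 1, -2, 1, 1, 1, 0] (depth 7)

Answer: 7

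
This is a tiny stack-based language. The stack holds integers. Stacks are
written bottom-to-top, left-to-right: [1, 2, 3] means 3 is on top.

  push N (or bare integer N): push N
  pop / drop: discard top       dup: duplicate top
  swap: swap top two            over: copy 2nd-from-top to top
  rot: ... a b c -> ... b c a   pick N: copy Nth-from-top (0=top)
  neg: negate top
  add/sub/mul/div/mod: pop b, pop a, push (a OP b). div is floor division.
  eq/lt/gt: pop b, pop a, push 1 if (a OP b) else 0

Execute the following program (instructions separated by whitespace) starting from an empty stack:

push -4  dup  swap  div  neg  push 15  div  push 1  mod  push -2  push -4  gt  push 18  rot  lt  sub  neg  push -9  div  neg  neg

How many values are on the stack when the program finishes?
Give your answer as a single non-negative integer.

Answer: 1

Derivation:
After 'push -4': stack = [-4] (depth 1)
After 'dup': stack = [-4, -4] (depth 2)
After 'swap': stack = [-4, -4] (depth 2)
After 'div': stack = [1] (depth 1)
After 'neg': stack = [-1] (depth 1)
After 'push 15': stack = [-1, 15] (depth 2)
After 'div': stack = [-1] (depth 1)
After 'push 1': stack = [-1, 1] (depth 2)
After 'mod': stack = [0] (depth 1)
After 'push -2': stack = [0, -2] (depth 2)
  ...
After 'gt': stack = [0, 1] (depth 2)
After 'push 18': stack = [0, 1, 18] (depth 3)
After 'rot': stack = [1, 18, 0] (depth 3)
After 'lt': stack = [1, 0] (depth 2)
After 'sub': stack = [1] (depth 1)
After 'neg': stack = [-1] (depth 1)
After 'push -9': stack = [-1, -9] (depth 2)
After 'div': stack = [0] (depth 1)
After 'neg': stack = [0] (depth 1)
After 'neg': stack = [0] (depth 1)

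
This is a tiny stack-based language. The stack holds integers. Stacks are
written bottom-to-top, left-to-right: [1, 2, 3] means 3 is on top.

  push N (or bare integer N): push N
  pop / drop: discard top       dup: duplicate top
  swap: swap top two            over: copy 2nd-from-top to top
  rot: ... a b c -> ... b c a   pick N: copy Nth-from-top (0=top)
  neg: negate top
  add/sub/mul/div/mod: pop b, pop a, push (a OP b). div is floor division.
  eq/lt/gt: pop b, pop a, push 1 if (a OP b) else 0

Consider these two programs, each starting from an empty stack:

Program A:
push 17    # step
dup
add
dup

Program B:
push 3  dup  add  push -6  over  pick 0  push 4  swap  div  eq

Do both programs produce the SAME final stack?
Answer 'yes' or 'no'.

Program A trace:
  After 'push 17': [17]
  After 'dup': [17, 17]
  After 'add': [34]
  After 'dup': [34, 34]
Program A final stack: [34, 34]

Program B trace:
  After 'push 3': [3]
  After 'dup': [3, 3]
  After 'add': [6]
  After 'push -6': [6, -6]
  After 'over': [6, -6, 6]
  After 'pick 0': [6, -6, 6, 6]
  After 'push 4': [6, -6, 6, 6, 4]
  After 'swap': [6, -6, 6, 4, 6]
  After 'div': [6, -6, 6, 0]
  After 'eq': [6, -6, 0]
Program B final stack: [6, -6, 0]
Same: no

Answer: no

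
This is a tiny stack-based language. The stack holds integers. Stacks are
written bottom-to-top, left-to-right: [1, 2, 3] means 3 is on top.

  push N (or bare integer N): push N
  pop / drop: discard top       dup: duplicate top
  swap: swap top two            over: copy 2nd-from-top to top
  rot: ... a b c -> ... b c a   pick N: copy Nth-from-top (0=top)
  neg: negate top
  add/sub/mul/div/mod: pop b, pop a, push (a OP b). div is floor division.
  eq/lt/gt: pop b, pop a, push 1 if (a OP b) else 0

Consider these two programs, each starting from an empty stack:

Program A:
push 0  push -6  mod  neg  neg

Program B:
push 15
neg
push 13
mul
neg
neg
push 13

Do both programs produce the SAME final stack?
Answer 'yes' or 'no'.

Answer: no

Derivation:
Program A trace:
  After 'push 0': [0]
  After 'push -6': [0, -6]
  After 'mod': [0]
  After 'neg': [0]
  After 'neg': [0]
Program A final stack: [0]

Program B trace:
  After 'push 15': [15]
  After 'neg': [-15]
  After 'push 13': [-15, 13]
  After 'mul': [-195]
  After 'neg': [195]
  After 'neg': [-195]
  After 'push 13': [-195, 13]
Program B final stack: [-195, 13]
Same: no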